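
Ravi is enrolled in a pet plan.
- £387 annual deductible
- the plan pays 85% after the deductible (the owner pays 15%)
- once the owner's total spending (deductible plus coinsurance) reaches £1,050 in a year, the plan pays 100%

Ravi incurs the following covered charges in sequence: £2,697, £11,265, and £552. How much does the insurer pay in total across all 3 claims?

Claim 1 (£2,697): £387 finishes the deductible; £2,310 goes to coinsurance; owner's 15% is £346.50. Cost to owner: £733.50. OOP to date £733.50. Insurer: £2,697 − £733.50 = £1,963.50.
Claim 2 (£11,265): deductible met; 15% of £11,265 = £1,689.75. OOP would hit £2,423.25 > £1,050, so the cap limits the owner to £1,050 − £733.50 = £316.50. Insurer: £11,265 − £316.50 = £10,948.50.
Claim 3 (£552): 15% coinsurance on £552 = £82.80. Adding that to £1,050 gives £1,132.80, past the £1,050 cap; owner pays only £1,050 − £1,050 = £0. Insurer: £552 − £0 = £552.
Insurer total: £1,963.50 + £10,948.50 + £552 = £13,464.

£13,464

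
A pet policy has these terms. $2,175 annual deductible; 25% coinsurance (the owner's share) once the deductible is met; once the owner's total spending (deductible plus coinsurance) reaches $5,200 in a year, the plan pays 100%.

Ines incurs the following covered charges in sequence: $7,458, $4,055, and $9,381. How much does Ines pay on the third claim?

$690.50

Claim 1 — $7,458: $2,175 to deductible, leaving $5,283; coinsurance $5,283 × 25% = $1,320.75. Owner pays $3,495.75; OOP now $3,495.75.
Claim 2 — $4,055: 25% coinsurance on $4,055 = $1,013.75. Cost to owner: $1,013.75. OOP to date $4,509.50.
Claim 3 — $9,381: deductible already satisfied, so owner's share is 25% × $9,381 = $2,345.25. OOP would hit $6,854.75 > $5,200, so the cap limits the owner to $5,200 − $4,509.50 = $690.50.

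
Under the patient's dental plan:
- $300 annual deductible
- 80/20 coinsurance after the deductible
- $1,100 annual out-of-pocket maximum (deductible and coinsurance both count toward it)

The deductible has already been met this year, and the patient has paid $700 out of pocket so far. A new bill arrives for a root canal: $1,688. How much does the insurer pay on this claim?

$1,350.40

With the deductible met, the entire $1,688 is subject to coinsurance.
20% of $1,688 = $337.60 falls to the patient.
Year-to-date out-of-pocket becomes $700 + $337.60 = $1,037.60, still under the $1,100 maximum, so no cap applies.
The insurer covers the remainder: $1,688 − $337.60 = $1,350.40.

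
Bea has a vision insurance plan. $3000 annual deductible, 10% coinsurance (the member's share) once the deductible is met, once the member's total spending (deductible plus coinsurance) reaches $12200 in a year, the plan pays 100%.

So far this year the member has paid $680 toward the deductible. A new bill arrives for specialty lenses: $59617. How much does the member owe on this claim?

Remaining deductible: $3000 − $680 = $2320.
The remaining $57297 (= $59617 − $2320) moves to coinsurance.
Member's 10% share of $57297 is $5729.70.
So the member owes $2320 + $5729.70 = $8049.70 before any cap.
Year-to-date out-of-pocket becomes $680 + $8049.70 = $8729.70, still under the $12200 maximum, so no cap applies.

$8049.70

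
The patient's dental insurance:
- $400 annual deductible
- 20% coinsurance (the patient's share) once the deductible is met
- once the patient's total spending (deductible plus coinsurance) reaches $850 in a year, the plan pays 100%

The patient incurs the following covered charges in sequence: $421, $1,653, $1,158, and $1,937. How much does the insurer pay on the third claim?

$1,042.80

Bill 1, $421: $400 to deductible, leaving $21; 20% of $21 = $4.20. Cost to patient: $404.20. OOP to date $404.20. Insurer: $421 − $404.20 = $16.80.
Bill 2, $1,653: deductible already satisfied, so patient's share is 20% × $1,653 = $330.60. Patient owes $330.60 (running OOP $734.80). Insurer: $1,653 − $330.60 = $1,322.40.
Bill 3, $1,158: deductible already satisfied, so patient's share is 20% × $1,158 = $231.60. That would push OOP to $966.40, over the $850 cap, so patient pays $850 − $734.80 = $115.20. Insurer: $1,158 − $115.20 = $1,042.80.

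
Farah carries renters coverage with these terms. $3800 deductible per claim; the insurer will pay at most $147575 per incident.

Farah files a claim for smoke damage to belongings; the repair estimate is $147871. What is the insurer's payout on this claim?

After the deductible, $147871 − $3800 = $144071 remains.
$144071 ≤ $147575, so the limit doesn't bind; insurer pays $144071.

$144071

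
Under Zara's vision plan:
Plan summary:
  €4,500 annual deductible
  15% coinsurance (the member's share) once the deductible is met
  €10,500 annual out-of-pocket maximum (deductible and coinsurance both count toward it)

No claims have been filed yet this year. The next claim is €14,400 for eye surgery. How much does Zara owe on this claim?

€5,985

Nothing has been paid toward the €4,500 deductible, so the first €4,500 of this charge is applied there.
The remaining €9,900 (= €14,400 − €4,500) moves to coinsurance.
Member's 15% share of €9,900 is €1,485.
Member responsibility before any cap: €4,500 + €1,485 = €5,985.
Total out-of-pocket so far would be €0 + €5,985 = €5,985, below the €10,500 cap — no reduction.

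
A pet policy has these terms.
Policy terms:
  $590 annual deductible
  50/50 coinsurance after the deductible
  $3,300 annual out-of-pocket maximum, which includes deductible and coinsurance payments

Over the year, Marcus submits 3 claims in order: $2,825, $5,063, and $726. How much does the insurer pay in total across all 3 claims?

#1 ($2,825): $590 finishes the deductible; $2,235 goes to coinsurance; coinsurance $2,235 × 50% = $1,117.50. Owner owes $1,707.50 (running OOP $1,707.50). Plan pays $2,825 − $1,707.50 = $1,117.50.
#2 ($5,063): 50% coinsurance on $5,063 = $2,531.50. OOP would hit $4,239 > $3,300, so the cap limits the owner to $3,300 − $1,707.50 = $1,592.50. Plan pays $5,063 − $1,592.50 = $3,470.50.
#3 ($726): deductible met; 50% of $726 = $363. OOP would hit $3,663 > $3,300, so the cap limits the owner to $3,300 − $3,300 = $0. Plan pays $726 − $0 = $726.
Insurer total = bills − owner's total = $8,614 − $3,300 = $5,314.

$5,314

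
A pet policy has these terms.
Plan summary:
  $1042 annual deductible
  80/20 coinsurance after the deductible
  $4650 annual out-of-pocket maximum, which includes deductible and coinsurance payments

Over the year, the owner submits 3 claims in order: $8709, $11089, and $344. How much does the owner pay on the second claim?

$2074.60

Claim 1 ($8709): $1042 to deductible, leaving $7667; 20% of $7667 = $1533.40. Owner owes $2575.40 (running OOP $2575.40).
Claim 2 ($11089): 20% coinsurance on $11089 = $2217.80. OOP would hit $4793.20 > $4650, so the cap limits the owner to $4650 − $2575.40 = $2074.60.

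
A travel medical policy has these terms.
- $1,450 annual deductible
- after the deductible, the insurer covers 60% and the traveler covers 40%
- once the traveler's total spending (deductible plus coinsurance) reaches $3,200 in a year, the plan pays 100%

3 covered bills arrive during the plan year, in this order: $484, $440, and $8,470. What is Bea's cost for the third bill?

Bill 1, $484: fully absorbed by the deductible. Traveler owes $484 (running OOP $484).
Bill 2, $440: all of it applies to the deductible. Cost to traveler: $440. OOP to date $924.
Bill 3, $8,470: deductible takes $526, $7,944 remains; coinsurance $7,944 × 40% = $3,177.60. Claim cost before the cap: $526 + $3,177.60 = $3,703.60. OOP would hit $4,627.60 > $3,200, so the cap limits the traveler to $3,200 − $924 = $2,276.

$2,276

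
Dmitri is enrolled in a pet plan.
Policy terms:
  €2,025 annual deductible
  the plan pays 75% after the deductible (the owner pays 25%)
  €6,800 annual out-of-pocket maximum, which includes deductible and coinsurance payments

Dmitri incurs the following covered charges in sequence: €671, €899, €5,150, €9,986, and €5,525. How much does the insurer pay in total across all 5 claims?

Claim 1 — €671: entire amount goes to the deductible. Owner pays €671; OOP now €671. Plan pays €671 − €671 = €0.
Claim 2 — €899: all of it applies to the deductible. Owner owes €899 (running OOP €1,570). Plan pays €899 − €899 = €0.
Claim 3 — €5,150: deductible takes €455, €4,695 remains; owner's 25% is €1,173.75. Owner owes €1,628.75 (running OOP €3,198.75). Insurer: €5,150 − €1,628.75 = €3,521.25.
Claim 4 — €9,986: deductible met; 25% of €9,986 = €2,496.50. Cost to owner: €2,496.50. OOP to date €5,695.25. Plan pays €9,986 − €2,496.50 = €7,489.50.
Claim 5 — €5,525: deductible already satisfied, so owner's share is 25% × €5,525 = €1,381.25. OOP would hit €7,076.50 > €6,800, so the cap limits the owner to €6,800 − €5,695.25 = €1,104.75. Plan pays €5,525 − €1,104.75 = €4,420.25.
Insurer total: €0 + €0 + €3,521.25 + €7,489.50 + €4,420.25 = €15,431.

€15,431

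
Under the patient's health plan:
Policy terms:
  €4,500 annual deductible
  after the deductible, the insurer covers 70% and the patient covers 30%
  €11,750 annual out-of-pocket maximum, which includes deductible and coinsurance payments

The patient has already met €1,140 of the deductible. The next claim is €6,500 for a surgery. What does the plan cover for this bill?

€2,198

Remaining deductible: €4,500 − €1,140 = €3,360.
That leaves €6,500 − €3,360 = €3,140 for coinsurance.
Patient's 30% share of €3,140 is €942.
Patient responsibility before any cap: €3,360 + €942 = €4,302.
Cumulative spending €1,140 + €4,302 = €5,442 stays under the €11,750 maximum.
The insurer covers the remainder: €6,500 − €4,302 = €2,198.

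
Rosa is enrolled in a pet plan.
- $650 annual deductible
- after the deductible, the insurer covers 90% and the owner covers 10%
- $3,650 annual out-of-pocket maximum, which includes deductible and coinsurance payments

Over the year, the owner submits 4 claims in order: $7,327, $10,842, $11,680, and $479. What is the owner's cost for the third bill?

$1,168

Claim 1 — $7,327: deductible takes $650, $6,677 remains; 10% of $6,677 = $667.70. Cost to owner: $1,317.70. OOP to date $1,317.70.
Claim 2 — $10,842: deductible already satisfied, so owner's share is 10% × $10,842 = $1,084.20. Owner owes $1,084.20 (running OOP $2,401.90).
Claim 3 — $11,680: deductible met; 10% of $11,680 = $1,168. Cost to owner: $1,168. OOP to date $3,569.90.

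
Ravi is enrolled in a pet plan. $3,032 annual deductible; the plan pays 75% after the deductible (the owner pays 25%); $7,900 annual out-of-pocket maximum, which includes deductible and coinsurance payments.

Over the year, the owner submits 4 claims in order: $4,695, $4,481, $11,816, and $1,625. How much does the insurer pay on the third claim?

$8,862

Bill 1, $4,695: deductible takes $3,032, $1,663 remains; coinsurance $1,663 × 25% = $415.75. Cost to owner: $3,447.75. OOP to date $3,447.75. Insurer: $4,695 − $3,447.75 = $1,247.25.
Bill 2, $4,481: deductible already satisfied, so owner's share is 25% × $4,481 = $1,120.25. Owner pays $1,120.25; OOP now $4,568. Insurer: $4,481 − $1,120.25 = $3,360.75.
Bill 3, $11,816: 25% coinsurance on $11,816 = $2,954. Cost to owner: $2,954. OOP to date $7,522. Plan pays $11,816 − $2,954 = $8,862.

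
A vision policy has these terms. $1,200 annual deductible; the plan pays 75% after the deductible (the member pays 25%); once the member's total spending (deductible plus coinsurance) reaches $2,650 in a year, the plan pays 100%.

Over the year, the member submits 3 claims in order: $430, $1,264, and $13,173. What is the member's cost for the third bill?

$1,326.50

#1 ($430): entire amount goes to the deductible. Member pays $430; OOP now $430.
#2 ($1,264): $770 finishes the deductible; $494 goes to coinsurance; 25% of $494 = $123.50. Member pays $893.50; OOP now $1,323.50.
#3 ($13,173): deductible already satisfied, so member's share is 25% × $13,173 = $3,293.25. That would push OOP to $4,616.75, over the $2,650 cap, so member pays $2,650 − $1,323.50 = $1,326.50.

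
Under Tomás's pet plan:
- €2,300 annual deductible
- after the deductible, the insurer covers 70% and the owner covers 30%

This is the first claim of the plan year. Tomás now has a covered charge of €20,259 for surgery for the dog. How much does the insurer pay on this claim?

€12,571.30

Deductible not yet touched, so the first €2,300 of the bill goes to the deductible.
The remaining €17,959 (= €20,259 − €2,300) moves to coinsurance.
Owner's 30% share of €17,959 is €5,387.70.
So the owner owes €2,300 + €5,387.70 = €7,687.70.
The plan picks up €20,259 − €7,687.70 = €12,571.30.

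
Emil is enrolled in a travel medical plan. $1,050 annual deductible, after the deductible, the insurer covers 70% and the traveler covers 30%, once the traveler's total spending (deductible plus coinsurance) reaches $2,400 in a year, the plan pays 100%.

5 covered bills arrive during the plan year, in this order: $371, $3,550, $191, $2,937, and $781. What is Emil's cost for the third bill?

Claim 1 — $371: fully absorbed by the deductible. Traveler pays $371; OOP now $371.
Claim 2 — $3,550: deductible takes $679, $2,871 remains; 30% of $2,871 = $861.30. Traveler pays $1,540.30; OOP now $1,911.30.
Claim 3 — $191: deductible already satisfied, so traveler's share is 30% × $191 = $57.30. Traveler owes $57.30 (running OOP $1,968.60).

$57.30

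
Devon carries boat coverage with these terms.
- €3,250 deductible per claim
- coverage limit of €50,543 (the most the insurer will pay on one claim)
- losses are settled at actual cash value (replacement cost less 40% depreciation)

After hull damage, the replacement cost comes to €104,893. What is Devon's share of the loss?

Depreciate 40%: the covered value is €104,893 × 0.6 = €62,935.80.
After the deductible, €62,935.80 − €3,250 = €59,685.80 remains.
The €50,543 per-incident cap binds; insurer pays €50,543.
The owner bears the rest of the original loss: €104,893 − €50,543 = €54,350.

€54,350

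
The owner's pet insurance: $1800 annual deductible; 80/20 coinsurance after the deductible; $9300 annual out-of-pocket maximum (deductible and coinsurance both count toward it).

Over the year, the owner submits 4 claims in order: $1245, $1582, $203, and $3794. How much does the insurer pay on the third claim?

#1 ($1245): all of it applies to the deductible. Owner pays $1245; OOP now $1245. Plan pays $1245 − $1245 = $0.
#2 ($1582): $555 finishes the deductible; $1027 goes to coinsurance; 20% of $1027 = $205.40. Cost to owner: $760.40. OOP to date $2005.40. Insurer: $1582 − $760.40 = $821.60.
#3 ($203): deductible already satisfied, so owner's share is 20% × $203 = $40.60. Owner owes $40.60 (running OOP $2046). Plan pays $203 − $40.60 = $162.40.

$162.40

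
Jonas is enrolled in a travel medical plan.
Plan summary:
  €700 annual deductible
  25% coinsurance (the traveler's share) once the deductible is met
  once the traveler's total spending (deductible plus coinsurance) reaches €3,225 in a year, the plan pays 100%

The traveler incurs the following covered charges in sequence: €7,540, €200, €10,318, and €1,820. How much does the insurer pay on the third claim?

€9,553

#1 (€7,540): €700 finishes the deductible; €6,840 goes to coinsurance; coinsurance €6,840 × 25% = €1,710. Traveler owes €2,410 (running OOP €2,410). Plan pays €7,540 − €2,410 = €5,130.
#2 (€200): deductible met; 25% of €200 = €50. Cost to traveler: €50. OOP to date €2,460. Plan pays €200 − €50 = €150.
#3 (€10,318): deductible met; 25% of €10,318 = €2,579.50. That would push OOP to €5,039.50, over the €3,225 cap, so traveler pays €3,225 − €2,460 = €765. Insurer: €10,318 − €765 = €9,553.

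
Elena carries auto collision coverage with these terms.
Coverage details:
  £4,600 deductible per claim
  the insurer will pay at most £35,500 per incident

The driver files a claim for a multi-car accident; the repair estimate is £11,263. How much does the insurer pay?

Less the £4,600 deductible: £11,263 − £4,600 = £6,663.
That's under the £35,500 cap, so the insurer reimburses the full £6,663.

£6,663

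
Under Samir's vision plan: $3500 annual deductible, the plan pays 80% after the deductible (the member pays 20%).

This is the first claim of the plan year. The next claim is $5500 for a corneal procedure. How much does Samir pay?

$3900

Nothing has been paid toward the $3500 deductible, so the first $3500 of this charge is applied there.
That leaves $5500 − $3500 = $2000 for coinsurance.
20% of $2000 = $400 falls to the member.
So the member owes $3500 + $400 = $3900.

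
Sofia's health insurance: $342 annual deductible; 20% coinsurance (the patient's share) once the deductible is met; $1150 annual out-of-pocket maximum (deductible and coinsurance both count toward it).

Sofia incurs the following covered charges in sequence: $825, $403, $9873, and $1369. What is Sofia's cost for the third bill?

Claim 1 ($825): $342 finishes the deductible; $483 goes to coinsurance; 20% of $483 = $96.60. Patient owes $438.60 (running OOP $438.60).
Claim 2 ($403): deductible already satisfied, so patient's share is 20% × $403 = $80.60. Patient owes $80.60 (running OOP $519.20).
Claim 3 ($9873): deductible met; 20% of $9873 = $1974.60. Adding that to $519.20 gives $2493.80, past the $1150 cap; patient pays only $1150 − $519.20 = $630.80.

$630.80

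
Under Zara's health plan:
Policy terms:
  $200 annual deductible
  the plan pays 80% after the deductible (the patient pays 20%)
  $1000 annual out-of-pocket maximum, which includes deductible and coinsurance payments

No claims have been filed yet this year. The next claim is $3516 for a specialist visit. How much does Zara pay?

$863.20

Deductible not yet touched, so the first $200 of the bill goes to the deductible.
That leaves $3516 − $200 = $3316 for coinsurance.
20% of $3316 = $663.20 falls to the patient.
So the patient owes $200 + $663.20 = $863.20 before any cap.
Total out-of-pocket so far would be $0 + $863.20 = $863.20, below the $1000 cap — no reduction.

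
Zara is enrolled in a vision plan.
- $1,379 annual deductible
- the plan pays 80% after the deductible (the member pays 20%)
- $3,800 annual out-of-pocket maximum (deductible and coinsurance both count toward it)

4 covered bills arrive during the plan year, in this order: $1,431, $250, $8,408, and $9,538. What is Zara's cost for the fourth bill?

$679

Claim 1 — $1,431: deductible takes $1,379, $52 remains; coinsurance $52 × 20% = $10.40. Cost to member: $1,389.40. OOP to date $1,389.40.
Claim 2 — $250: 20% coinsurance on $250 = $50. Member owes $50 (running OOP $1,439.40).
Claim 3 — $8,408: deductible already satisfied, so member's share is 20% × $8,408 = $1,681.60. Member pays $1,681.60; OOP now $3,121.
Claim 4 — $9,538: 20% coinsurance on $9,538 = $1,907.60. Adding that to $3,121 gives $5,028.60, past the $3,800 cap; member pays only $3,800 − $3,121 = $679.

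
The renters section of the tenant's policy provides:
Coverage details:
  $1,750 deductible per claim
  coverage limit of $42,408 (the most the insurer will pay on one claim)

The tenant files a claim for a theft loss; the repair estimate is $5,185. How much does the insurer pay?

$3,435

Less the $1,750 deductible: $5,185 − $1,750 = $3,435.
That's under the $42,408 cap, so the insurer reimburses the full $3,435.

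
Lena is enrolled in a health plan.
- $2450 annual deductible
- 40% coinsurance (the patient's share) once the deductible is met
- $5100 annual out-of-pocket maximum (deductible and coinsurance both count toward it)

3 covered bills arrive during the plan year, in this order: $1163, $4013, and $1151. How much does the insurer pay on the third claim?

$690.60

#1 ($1163): fully absorbed by the deductible. Patient owes $1163 (running OOP $1163). Insurer: $1163 − $1163 = $0.
#2 ($4013): $1287 finishes the deductible; $2726 goes to coinsurance; patient's 40% is $1090.40. Patient owes $2377.40 (running OOP $3540.40). Plan pays $4013 − $2377.40 = $1635.60.
#3 ($1151): deductible met; 40% of $1151 = $460.40. Patient pays $460.40; OOP now $4000.80. Plan pays $1151 − $460.40 = $690.60.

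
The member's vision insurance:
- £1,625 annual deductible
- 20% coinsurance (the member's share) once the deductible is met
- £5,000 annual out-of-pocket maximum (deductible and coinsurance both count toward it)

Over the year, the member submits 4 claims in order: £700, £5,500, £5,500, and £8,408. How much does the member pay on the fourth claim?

Claim 1 — £700: fully absorbed by the deductible. Member pays £700; OOP now £700.
Claim 2 — £5,500: deductible takes £925, £4,575 remains; member's 20% is £915. Cost to member: £1,840. OOP to date £2,540.
Claim 3 — £5,500: deductible met; 20% of £5,500 = £1,100. Member owes £1,100 (running OOP £3,640).
Claim 4 — £8,408: deductible already satisfied, so member's share is 20% × £8,408 = £1,681.60. That would push OOP to £5,321.60, over the £5,000 cap, so member pays £5,000 − £3,640 = £1,360.

£1,360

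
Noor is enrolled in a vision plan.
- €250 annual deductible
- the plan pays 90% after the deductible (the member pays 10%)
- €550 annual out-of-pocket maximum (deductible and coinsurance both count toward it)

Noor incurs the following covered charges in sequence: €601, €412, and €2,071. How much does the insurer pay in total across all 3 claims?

Bill 1, €601: deductible takes €250, €351 remains; coinsurance €351 × 10% = €35.10. Member owes €285.10 (running OOP €285.10). Insurer: €601 − €285.10 = €315.90.
Bill 2, €412: 10% coinsurance on €412 = €41.20. Member pays €41.20; OOP now €326.30. Insurer: €412 − €41.20 = €370.80.
Bill 3, €2,071: deductible already satisfied, so member's share is 10% × €2,071 = €207.10. Cost to member: €207.10. OOP to date €533.40. Plan pays €2,071 − €207.10 = €1,863.90.
Insurer total = bills − member's total = €3,084 − €533.40 = €2,550.60.

€2,550.60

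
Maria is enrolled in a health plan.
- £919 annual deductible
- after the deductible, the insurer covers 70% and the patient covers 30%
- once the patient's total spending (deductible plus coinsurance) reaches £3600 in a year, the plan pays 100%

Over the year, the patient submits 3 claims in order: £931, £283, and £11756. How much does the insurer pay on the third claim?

£9163.50

Claim 1 (£931): deductible takes £919, £12 remains; coinsurance £12 × 30% = £3.60. Cost to patient: £922.60. OOP to date £922.60. Insurer: £931 − £922.60 = £8.40.
Claim 2 (£283): 30% coinsurance on £283 = £84.90. Cost to patient: £84.90. OOP to date £1007.50. Plan pays £283 − £84.90 = £198.10.
Claim 3 (£11756): 30% coinsurance on £11756 = £3526.80. Adding that to £1007.50 gives £4534.30, past the £3600 cap; patient pays only £3600 − £1007.50 = £2592.50. Plan pays £11756 − £2592.50 = £9163.50.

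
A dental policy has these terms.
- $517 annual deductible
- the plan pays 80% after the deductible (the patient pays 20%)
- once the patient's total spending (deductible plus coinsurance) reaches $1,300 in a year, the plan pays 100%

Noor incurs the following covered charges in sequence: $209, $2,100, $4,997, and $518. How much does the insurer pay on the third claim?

Claim 1 — $209: entire amount goes to the deductible. Patient owes $209 (running OOP $209). Plan pays $209 − $209 = $0.
Claim 2 — $2,100: deductible takes $308, $1,792 remains; 20% of $1,792 = $358.40. Patient owes $666.40 (running OOP $875.40). Insurer: $2,100 − $666.40 = $1,433.60.
Claim 3 — $4,997: deductible met; 20% of $4,997 = $999.40. OOP would hit $1,874.80 > $1,300, so the cap limits the patient to $1,300 − $875.40 = $424.60. Plan pays $4,997 − $424.60 = $4,572.40.

$4,572.40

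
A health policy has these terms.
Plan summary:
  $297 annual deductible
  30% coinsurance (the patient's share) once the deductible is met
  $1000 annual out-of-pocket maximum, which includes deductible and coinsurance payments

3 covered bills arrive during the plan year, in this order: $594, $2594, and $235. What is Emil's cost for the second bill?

Claim 1 — $594: $297 finishes the deductible; $297 goes to coinsurance; patient's 30% is $89.10. Patient pays $386.10; OOP now $386.10.
Claim 2 — $2594: deductible met; 30% of $2594 = $778.20. OOP would hit $1164.30 > $1000, so the cap limits the patient to $1000 − $386.10 = $613.90.

$613.90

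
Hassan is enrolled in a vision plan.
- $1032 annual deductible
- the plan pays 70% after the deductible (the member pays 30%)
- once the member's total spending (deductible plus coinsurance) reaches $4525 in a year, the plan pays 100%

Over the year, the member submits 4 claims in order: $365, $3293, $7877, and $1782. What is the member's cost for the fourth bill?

$342.10

#1 ($365): entire amount goes to the deductible. Member pays $365; OOP now $365.
#2 ($3293): $667 to deductible, leaving $2626; 30% of $2626 = $787.80. Member owes $1454.80 (running OOP $1819.80).
#3 ($7877): deductible already satisfied, so member's share is 30% × $7877 = $2363.10. Member owes $2363.10 (running OOP $4182.90).
#4 ($1782): 30% coinsurance on $1782 = $534.60. Adding that to $4182.90 gives $4717.50, past the $4525 cap; member pays only $4525 − $4182.90 = $342.10.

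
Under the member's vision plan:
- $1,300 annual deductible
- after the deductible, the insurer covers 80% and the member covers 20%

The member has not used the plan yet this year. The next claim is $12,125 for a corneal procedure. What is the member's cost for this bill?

$3,465

The full $1,300 deductible is still open; $1,300 of this bill applies to it.
The remaining $10,825 (= $12,125 − $1,300) moves to coinsurance.
Coinsurance: $10,825 × 20% = $2,165.
That puts the member's cost at $1,300 + $2,165 = $3,465.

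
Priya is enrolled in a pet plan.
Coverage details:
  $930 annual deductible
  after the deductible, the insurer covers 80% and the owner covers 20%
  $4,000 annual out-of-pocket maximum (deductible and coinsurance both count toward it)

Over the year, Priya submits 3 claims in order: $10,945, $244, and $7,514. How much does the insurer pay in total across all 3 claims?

$14,703

Bill 1, $10,945: $930 finishes the deductible; $10,015 goes to coinsurance; 20% of $10,015 = $2,003. Cost to owner: $2,933. OOP to date $2,933. Insurer: $10,945 − $2,933 = $8,012.
Bill 2, $244: deductible met; 20% of $244 = $48.80. Cost to owner: $48.80. OOP to date $2,981.80. Insurer: $244 − $48.80 = $195.20.
Bill 3, $7,514: deductible met; 20% of $7,514 = $1,502.80. OOP would hit $4,484.60 > $4,000, so the cap limits the owner to $4,000 − $2,981.80 = $1,018.20. Insurer: $7,514 − $1,018.20 = $6,495.80.
Insurer total: $8,012 + $195.20 + $6,495.80 = $14,703.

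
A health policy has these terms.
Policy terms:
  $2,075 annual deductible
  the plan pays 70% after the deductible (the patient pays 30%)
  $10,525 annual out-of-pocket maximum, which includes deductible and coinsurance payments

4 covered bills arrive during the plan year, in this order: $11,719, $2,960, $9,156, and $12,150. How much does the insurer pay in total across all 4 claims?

$25,460

#1 ($11,719): $2,075 finishes the deductible; $9,644 goes to coinsurance; 30% of $9,644 = $2,893.20. Patient owes $4,968.20 (running OOP $4,968.20). Plan pays $11,719 − $4,968.20 = $6,750.80.
#2 ($2,960): deductible met; 30% of $2,960 = $888. Patient owes $888 (running OOP $5,856.20). Plan pays $2,960 − $888 = $2,072.
#3 ($9,156): 30% coinsurance on $9,156 = $2,746.80. Patient owes $2,746.80 (running OOP $8,603). Plan pays $9,156 − $2,746.80 = $6,409.20.
#4 ($12,150): deductible met; 30% of $12,150 = $3,645. OOP would hit $12,248 > $10,525, so the cap limits the patient to $10,525 − $8,603 = $1,922. Insurer: $12,150 − $1,922 = $10,228.
Insurer total = bills − patient's total = $35,985 − $10,525 = $25,460.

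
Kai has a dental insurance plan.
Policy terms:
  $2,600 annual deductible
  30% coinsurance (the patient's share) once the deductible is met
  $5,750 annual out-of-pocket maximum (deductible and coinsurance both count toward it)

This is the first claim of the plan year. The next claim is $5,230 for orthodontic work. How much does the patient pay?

$3,389

Nothing has been paid toward the $2,600 deductible, so the first $2,600 of this charge is applied there.
That leaves $5,230 − $2,600 = $2,630 for coinsurance.
Coinsurance: $2,630 × 30% = $789.
Patient responsibility before any cap: $2,600 + $789 = $3,389.
Year-to-date out-of-pocket becomes $0 + $3,389 = $3,389, still under the $5,750 maximum, so no cap applies.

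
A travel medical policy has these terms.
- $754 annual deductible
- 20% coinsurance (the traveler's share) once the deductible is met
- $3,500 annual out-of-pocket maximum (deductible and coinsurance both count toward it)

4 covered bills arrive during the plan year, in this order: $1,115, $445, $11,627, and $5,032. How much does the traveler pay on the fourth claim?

$259.40

Claim 1 — $1,115: deductible takes $754, $361 remains; coinsurance $361 × 20% = $72.20. Cost to traveler: $826.20. OOP to date $826.20.
Claim 2 — $445: deductible already satisfied, so traveler's share is 20% × $445 = $89. Traveler pays $89; OOP now $915.20.
Claim 3 — $11,627: 20% coinsurance on $11,627 = $2,325.40. Traveler pays $2,325.40; OOP now $3,240.60.
Claim 4 — $5,032: deductible met; 20% of $5,032 = $1,006.40. That would push OOP to $4,247, over the $3,500 cap, so traveler pays $3,500 − $3,240.60 = $259.40.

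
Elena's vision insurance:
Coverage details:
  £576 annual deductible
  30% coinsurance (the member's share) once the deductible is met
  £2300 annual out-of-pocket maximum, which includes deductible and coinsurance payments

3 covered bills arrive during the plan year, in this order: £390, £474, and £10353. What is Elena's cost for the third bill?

£1637.60

Bill 1, £390: entire amount goes to the deductible. Cost to member: £390. OOP to date £390.
Bill 2, £474: deductible takes £186, £288 remains; coinsurance £288 × 30% = £86.40. Member pays £272.40; OOP now £662.40.
Bill 3, £10353: deductible already satisfied, so member's share is 30% × £10353 = £3105.90. OOP would hit £3768.30 > £2300, so the cap limits the member to £2300 − £662.40 = £1637.60.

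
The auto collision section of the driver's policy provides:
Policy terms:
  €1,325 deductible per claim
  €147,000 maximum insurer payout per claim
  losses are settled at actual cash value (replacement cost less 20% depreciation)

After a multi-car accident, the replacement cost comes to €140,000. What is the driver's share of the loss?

€29,325

At 20% depreciation, ACV = €140,000 − €28,000 = €112,000.
Less the €1,325 deductible: €112,000 − €1,325 = €110,675.
€110,675 ≤ €147,000, so the limit doesn't bind; insurer pays €110,675.
Out of pocket: €140,000 − €110,675 = €29,325.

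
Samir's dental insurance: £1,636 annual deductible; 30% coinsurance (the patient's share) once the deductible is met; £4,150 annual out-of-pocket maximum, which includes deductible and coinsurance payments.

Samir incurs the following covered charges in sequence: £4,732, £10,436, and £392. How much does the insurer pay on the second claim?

£8,850.80

Bill 1, £4,732: £1,636 finishes the deductible; £3,096 goes to coinsurance; patient's 30% is £928.80. Patient pays £2,564.80; OOP now £2,564.80. Insurer: £4,732 − £2,564.80 = £2,167.20.
Bill 2, £10,436: 30% coinsurance on £10,436 = £3,130.80. Adding that to £2,564.80 gives £5,695.60, past the £4,150 cap; patient pays only £4,150 − £2,564.80 = £1,585.20. Insurer: £10,436 − £1,585.20 = £8,850.80.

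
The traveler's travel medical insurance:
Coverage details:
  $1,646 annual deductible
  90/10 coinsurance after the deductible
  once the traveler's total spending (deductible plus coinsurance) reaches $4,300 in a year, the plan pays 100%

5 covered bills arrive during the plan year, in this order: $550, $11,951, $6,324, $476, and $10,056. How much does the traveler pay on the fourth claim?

$47.60

Claim 1 — $550: all of it applies to the deductible. Traveler owes $550 (running OOP $550).
Claim 2 — $11,951: $1,096 finishes the deductible; $10,855 goes to coinsurance; traveler's 10% is $1,085.50. Traveler owes $2,181.50 (running OOP $2,731.50).
Claim 3 — $6,324: deductible already satisfied, so traveler's share is 10% × $6,324 = $632.40. Traveler pays $632.40; OOP now $3,363.90.
Claim 4 — $476: deductible met; 10% of $476 = $47.60. Traveler owes $47.60 (running OOP $3,411.50).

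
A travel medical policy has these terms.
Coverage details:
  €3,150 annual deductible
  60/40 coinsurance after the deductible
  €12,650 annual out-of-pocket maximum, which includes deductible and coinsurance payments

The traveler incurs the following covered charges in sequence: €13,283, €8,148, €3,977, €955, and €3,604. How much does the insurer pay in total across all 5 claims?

€17,317

Claim 1 (€13,283): €3,150 to deductible, leaving €10,133; 40% of €10,133 = €4,053.20. Cost to traveler: €7,203.20. OOP to date €7,203.20. Insurer: €13,283 − €7,203.20 = €6,079.80.
Claim 2 (€8,148): 40% coinsurance on €8,148 = €3,259.20. Cost to traveler: €3,259.20. OOP to date €10,462.40. Plan pays €8,148 − €3,259.20 = €4,888.80.
Claim 3 (€3,977): deductible already satisfied, so traveler's share is 40% × €3,977 = €1,590.80. Cost to traveler: €1,590.80. OOP to date €12,053.20. Insurer: €3,977 − €1,590.80 = €2,386.20.
Claim 4 (€955): deductible already satisfied, so traveler's share is 40% × €955 = €382. Traveler owes €382 (running OOP €12,435.20). Plan pays €955 − €382 = €573.
Claim 5 (€3,604): deductible already satisfied, so traveler's share is 40% × €3,604 = €1,441.60. Adding that to €12,435.20 gives €13,876.80, past the €12,650 cap; traveler pays only €12,650 − €12,435.20 = €214.80. Insurer: €3,604 − €214.80 = €3,389.20.
Insurer total: €6,079.80 + €4,888.80 + €2,386.20 + €573 + €3,389.20 = €17,317.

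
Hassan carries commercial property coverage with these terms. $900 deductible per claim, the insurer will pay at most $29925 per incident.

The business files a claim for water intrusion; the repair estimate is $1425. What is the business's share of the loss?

Subtract the deductible: $1425 − $900 = $525.
That's under the $29925 cap, so the insurer reimburses the full $525.
The business bears the rest of the original loss: $1425 − $525 = $900.

$900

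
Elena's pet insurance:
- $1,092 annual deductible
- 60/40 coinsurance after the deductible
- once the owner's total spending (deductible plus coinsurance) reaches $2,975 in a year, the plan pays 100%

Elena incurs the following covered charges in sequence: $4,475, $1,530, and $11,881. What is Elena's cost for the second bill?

#1 ($4,475): $1,092 to deductible, leaving $3,383; 40% of $3,383 = $1,353.20. Cost to owner: $2,445.20. OOP to date $2,445.20.
#2 ($1,530): deductible met; 40% of $1,530 = $612. Adding that to $2,445.20 gives $3,057.20, past the $2,975 cap; owner pays only $2,975 − $2,445.20 = $529.80.

$529.80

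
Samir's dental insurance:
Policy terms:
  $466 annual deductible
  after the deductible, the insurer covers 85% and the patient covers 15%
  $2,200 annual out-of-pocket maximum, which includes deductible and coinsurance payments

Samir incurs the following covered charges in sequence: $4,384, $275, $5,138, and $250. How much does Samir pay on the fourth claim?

$37.50

#1 ($4,384): $466 to deductible, leaving $3,918; patient's 15% is $587.70. Patient pays $1,053.70; OOP now $1,053.70.
#2 ($275): 15% coinsurance on $275 = $41.25. Patient owes $41.25 (running OOP $1,094.95).
#3 ($5,138): 15% coinsurance on $5,138 = $770.70. Patient pays $770.70; OOP now $1,865.65.
#4 ($250): 15% coinsurance on $250 = $37.50. Cost to patient: $37.50. OOP to date $1,903.15.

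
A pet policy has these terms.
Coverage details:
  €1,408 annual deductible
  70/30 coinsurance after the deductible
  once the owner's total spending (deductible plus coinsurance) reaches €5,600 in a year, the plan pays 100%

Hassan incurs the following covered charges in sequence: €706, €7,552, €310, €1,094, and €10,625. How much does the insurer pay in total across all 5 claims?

Claim 1 — €706: all of it applies to the deductible. Cost to owner: €706. OOP to date €706. Insurer: €706 − €706 = €0.
Claim 2 — €7,552: deductible takes €702, €6,850 remains; coinsurance €6,850 × 30% = €2,055. Owner owes €2,757 (running OOP €3,463). Plan pays €7,552 − €2,757 = €4,795.
Claim 3 — €310: deductible already satisfied, so owner's share is 30% × €310 = €93. Owner owes €93 (running OOP €3,556). Insurer: €310 − €93 = €217.
Claim 4 — €1,094: 30% coinsurance on €1,094 = €328.20. Owner owes €328.20 (running OOP €3,884.20). Insurer: €1,094 − €328.20 = €765.80.
Claim 5 — €10,625: deductible already satisfied, so owner's share is 30% × €10,625 = €3,187.50. That would push OOP to €7,071.70, over the €5,600 cap, so owner pays €5,600 − €3,884.20 = €1,715.80. Plan pays €10,625 − €1,715.80 = €8,909.20.
Insurer total: €0 + €4,795 + €217 + €765.80 + €8,909.20 = €14,687.

€14,687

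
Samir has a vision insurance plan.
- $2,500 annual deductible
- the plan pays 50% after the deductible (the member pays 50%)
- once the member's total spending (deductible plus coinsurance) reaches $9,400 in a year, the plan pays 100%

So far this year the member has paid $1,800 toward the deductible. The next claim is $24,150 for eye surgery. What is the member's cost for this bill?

Remaining deductible: $2,500 − $1,800 = $700.
After the $700 deductible portion, $24,150 − $700 = $23,450 is subject to coinsurance.
Member's 50% share of $23,450 is $11,725.
That puts the member's cost at $700 + $11,725 = $12,425 before any cap.
Adding $12,425 to the $1,800 already spent would give $14,225, which exceeds the $9,400 cap; the member pays just $9,400 − $1,800 = $7,600.

$7,600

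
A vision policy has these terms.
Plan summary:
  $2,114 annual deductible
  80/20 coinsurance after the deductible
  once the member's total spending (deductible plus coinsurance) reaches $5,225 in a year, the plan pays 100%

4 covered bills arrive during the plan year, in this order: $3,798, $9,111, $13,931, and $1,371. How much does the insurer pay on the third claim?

$12,979

Claim 1 — $3,798: deductible takes $2,114, $1,684 remains; coinsurance $1,684 × 20% = $336.80. Member pays $2,450.80; OOP now $2,450.80. Plan pays $3,798 − $2,450.80 = $1,347.20.
Claim 2 — $9,111: deductible met; 20% of $9,111 = $1,822.20. Cost to member: $1,822.20. OOP to date $4,273. Insurer: $9,111 − $1,822.20 = $7,288.80.
Claim 3 — $13,931: deductible met; 20% of $13,931 = $2,786.20. OOP would hit $7,059.20 > $5,225, so the cap limits the member to $5,225 − $4,273 = $952. Plan pays $13,931 − $952 = $12,979.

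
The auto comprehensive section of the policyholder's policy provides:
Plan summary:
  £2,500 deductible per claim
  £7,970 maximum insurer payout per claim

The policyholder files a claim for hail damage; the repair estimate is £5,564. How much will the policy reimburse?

Subtract the deductible: £5,564 − £2,500 = £3,064.
That's under the £7,970 cap, so the insurer reimburses the full £3,064.

£3,064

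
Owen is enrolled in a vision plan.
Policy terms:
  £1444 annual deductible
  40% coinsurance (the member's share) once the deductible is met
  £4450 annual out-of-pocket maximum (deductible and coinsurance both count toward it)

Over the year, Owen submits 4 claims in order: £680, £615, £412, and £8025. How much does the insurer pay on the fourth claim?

#1 (£680): all of it applies to the deductible. Member pays £680; OOP now £680. Plan pays £680 − £680 = £0.
#2 (£615): fully absorbed by the deductible. Member pays £615; OOP now £1295. Plan pays £615 − £615 = £0.
#3 (£412): £149 finishes the deductible; £263 goes to coinsurance; member's 40% is £105.20. Cost to member: £254.20. OOP to date £1549.20. Insurer: £412 − £254.20 = £157.80.
#4 (£8025): deductible already satisfied, so member's share is 40% × £8025 = £3210. OOP would hit £4759.20 > £4450, so the cap limits the member to £4450 − £1549.20 = £2900.80. Insurer: £8025 − £2900.80 = £5124.20.

£5124.20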